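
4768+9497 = 14265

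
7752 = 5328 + 2424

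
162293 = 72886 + 89407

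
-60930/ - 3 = 20310 + 0/1 = 20310.00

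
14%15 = 14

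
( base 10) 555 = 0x22B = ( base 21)159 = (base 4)20223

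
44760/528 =84  +  17/22 =84.77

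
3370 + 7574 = 10944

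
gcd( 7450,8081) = 1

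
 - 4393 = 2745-7138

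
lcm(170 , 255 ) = 510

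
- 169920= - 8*21240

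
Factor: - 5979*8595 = -3^3 *5^1 *191^1*1993^1 = -51389505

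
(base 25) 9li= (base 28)7o8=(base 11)46A8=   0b1100000011000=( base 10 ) 6168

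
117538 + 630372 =747910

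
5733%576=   549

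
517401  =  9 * 57489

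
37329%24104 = 13225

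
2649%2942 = 2649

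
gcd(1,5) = 1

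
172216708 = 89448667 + 82768041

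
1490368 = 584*2552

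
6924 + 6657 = 13581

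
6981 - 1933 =5048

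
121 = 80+41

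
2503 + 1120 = 3623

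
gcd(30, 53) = 1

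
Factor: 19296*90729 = 1750706784 = 2^5*3^4*17^1*67^1 * 593^1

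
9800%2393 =228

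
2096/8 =262 = 262.00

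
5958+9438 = 15396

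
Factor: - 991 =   -  991^1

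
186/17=10 + 16/17  =  10.94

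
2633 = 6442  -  3809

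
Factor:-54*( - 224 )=2^6*3^3 *7^1 = 12096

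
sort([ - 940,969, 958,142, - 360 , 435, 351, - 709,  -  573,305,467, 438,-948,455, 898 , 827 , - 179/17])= [ - 948 , - 940, - 709, - 573, - 360, - 179/17,142,305,  351,435,  438,455, 467, 827,898,958,969]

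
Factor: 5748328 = 2^3*  718541^1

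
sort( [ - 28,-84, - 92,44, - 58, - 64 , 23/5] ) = [ - 92, - 84, - 64 , - 58 , - 28,23/5,44 ] 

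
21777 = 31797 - 10020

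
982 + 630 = 1612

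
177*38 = 6726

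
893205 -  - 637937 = 1531142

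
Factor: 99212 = 2^2 * 17^1*1459^1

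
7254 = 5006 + 2248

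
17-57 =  - 40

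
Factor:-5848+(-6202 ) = -2^1*5^2*241^1 = - 12050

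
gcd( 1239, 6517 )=7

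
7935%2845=2245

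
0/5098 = 0 = 0.00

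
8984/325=8984/325 = 27.64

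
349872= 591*592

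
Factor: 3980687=3980687^1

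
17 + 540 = 557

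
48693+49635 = 98328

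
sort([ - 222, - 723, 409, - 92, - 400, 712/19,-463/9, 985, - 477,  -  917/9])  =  [  -  723 , - 477, - 400, - 222, - 917/9,-92, - 463/9, 712/19 , 409, 985] 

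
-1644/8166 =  - 1 + 1087/1361 = - 0.20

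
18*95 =1710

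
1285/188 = 6+157/188 = 6.84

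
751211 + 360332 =1111543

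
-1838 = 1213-3051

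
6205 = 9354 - 3149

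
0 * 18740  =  0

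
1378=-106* ( - 13) 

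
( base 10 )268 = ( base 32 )8c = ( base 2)100001100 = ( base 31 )8k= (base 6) 1124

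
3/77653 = 3/77653=0.00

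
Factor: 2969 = 2969^1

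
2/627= 2/627 = 0.00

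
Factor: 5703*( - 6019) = - 34326357 = - 3^1*13^1*463^1*1901^1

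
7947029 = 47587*167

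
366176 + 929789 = 1295965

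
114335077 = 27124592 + 87210485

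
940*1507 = 1416580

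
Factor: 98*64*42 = 2^8*3^1*7^3 = 263424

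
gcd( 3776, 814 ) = 2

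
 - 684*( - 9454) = 6466536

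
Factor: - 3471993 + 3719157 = 2^2* 3^1 * 43^1*479^1 = 247164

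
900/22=450/11 = 40.91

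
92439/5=92439/5 = 18487.80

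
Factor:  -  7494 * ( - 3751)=2^1 * 3^1*11^2*31^1*1249^1 = 28109994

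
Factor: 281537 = 17^1*16561^1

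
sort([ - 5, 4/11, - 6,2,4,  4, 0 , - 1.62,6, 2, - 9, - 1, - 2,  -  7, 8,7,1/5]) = [- 9 , - 7, - 6 ,  -  5, - 2,-1.62, - 1, 0, 1/5, 4/11, 2, 2,4 , 4,6,7,  8]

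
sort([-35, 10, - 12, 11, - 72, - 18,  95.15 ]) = [ - 72 , - 35, - 18, -12, 10, 11 , 95.15] 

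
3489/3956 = 3489/3956 = 0.88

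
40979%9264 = 3923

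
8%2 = 0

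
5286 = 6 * 881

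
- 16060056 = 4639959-20700015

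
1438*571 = 821098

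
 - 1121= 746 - 1867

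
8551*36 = 307836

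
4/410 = 2/205  =  0.01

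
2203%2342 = 2203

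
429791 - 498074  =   - 68283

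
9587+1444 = 11031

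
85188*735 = 62613180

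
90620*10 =906200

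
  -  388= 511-899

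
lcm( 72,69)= 1656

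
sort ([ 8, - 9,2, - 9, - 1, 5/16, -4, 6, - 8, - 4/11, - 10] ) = [  -  10,  -  9, - 9 , - 8, - 4, - 1,-4/11, 5/16, 2,6,8] 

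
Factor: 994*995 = 2^1*5^1*7^1*71^1*199^1=989030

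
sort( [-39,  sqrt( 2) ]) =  [ - 39, sqrt(2)] 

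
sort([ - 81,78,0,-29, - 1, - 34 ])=[  -  81, - 34, - 29, - 1, 0,78 ]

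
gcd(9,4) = 1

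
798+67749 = 68547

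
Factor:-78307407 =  - 3^2*79^1*241^1*457^1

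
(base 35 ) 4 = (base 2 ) 100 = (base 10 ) 4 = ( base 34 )4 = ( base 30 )4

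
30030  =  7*4290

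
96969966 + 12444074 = 109414040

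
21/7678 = 21/7678  =  0.00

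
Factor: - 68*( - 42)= 2^3*3^1*7^1*17^1 = 2856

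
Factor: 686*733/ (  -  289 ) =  - 502838/289 = - 2^1*7^3*17^(-2 ) * 733^1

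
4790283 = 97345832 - 92555549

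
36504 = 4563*8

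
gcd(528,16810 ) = 2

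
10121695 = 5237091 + 4884604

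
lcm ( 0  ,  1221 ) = 0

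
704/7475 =704/7475 = 0.09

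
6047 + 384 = 6431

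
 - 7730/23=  -337 + 21/23 = - 336.09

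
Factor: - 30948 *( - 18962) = 2^3*3^1*19^1*499^1*2579^1 = 586835976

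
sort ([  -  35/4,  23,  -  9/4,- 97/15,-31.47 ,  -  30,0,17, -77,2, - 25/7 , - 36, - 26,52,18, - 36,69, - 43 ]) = [-77,-43, - 36, -36, - 31.47, - 30, - 26,-35/4, - 97/15,  -  25/7,-9/4, 0,2,17, 18, 23,  52,69]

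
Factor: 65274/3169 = 2^1*3^1*11^1*23^1*43^1*3169^( - 1)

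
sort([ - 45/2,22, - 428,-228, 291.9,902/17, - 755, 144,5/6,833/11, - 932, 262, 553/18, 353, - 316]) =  [-932, - 755, - 428,  -  316, - 228, - 45/2 , 5/6,  22,553/18, 902/17, 833/11, 144, 262 , 291.9,  353 ]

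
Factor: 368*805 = 2^4*5^1 * 7^1*23^2=296240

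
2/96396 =1/48198 =0.00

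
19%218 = 19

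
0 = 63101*0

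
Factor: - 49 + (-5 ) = -54 = -2^1*3^3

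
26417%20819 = 5598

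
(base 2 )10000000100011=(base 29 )9mk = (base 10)8227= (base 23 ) fcg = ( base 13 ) 398B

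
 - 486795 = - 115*4233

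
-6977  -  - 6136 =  - 841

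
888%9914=888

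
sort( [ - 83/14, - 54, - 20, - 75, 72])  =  [ - 75, - 54,-20, -83/14,72]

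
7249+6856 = 14105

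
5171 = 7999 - 2828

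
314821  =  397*793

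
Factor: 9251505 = 3^2*5^1*205589^1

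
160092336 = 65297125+94795211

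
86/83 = 1 + 3/83 = 1.04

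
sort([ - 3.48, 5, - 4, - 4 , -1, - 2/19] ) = [ - 4,-4, -3.48,  -  1, - 2/19, 5]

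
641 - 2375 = - 1734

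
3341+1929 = 5270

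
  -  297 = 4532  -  4829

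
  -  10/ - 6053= 10/6053 = 0.00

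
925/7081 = 925/7081=0.13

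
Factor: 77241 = 3^1*25747^1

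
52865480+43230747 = 96096227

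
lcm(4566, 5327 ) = 31962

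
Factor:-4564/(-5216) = 2^( - 3 )*7^1= 7/8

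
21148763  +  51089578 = 72238341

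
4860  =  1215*4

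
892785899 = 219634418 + 673151481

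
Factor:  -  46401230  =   - 2^1*5^1  *  19^1 * 244217^1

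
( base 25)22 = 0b110100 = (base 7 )103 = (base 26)20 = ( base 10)52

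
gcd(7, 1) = 1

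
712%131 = 57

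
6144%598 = 164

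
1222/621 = 1 + 601/621=1.97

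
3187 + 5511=8698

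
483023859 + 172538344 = 655562203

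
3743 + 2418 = 6161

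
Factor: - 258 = -2^1 * 3^1*43^1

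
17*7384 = 125528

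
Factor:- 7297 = - 7297^1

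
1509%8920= 1509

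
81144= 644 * 126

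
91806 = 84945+6861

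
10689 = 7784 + 2905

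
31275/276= 113 + 29/92  =  113.32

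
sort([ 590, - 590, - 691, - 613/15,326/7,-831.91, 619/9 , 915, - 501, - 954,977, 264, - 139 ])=[ - 954,-831.91, - 691, - 590 , - 501, - 139, - 613/15, 326/7,619/9,264,590, 915,977]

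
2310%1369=941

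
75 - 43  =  32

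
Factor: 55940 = 2^2*5^1*2797^1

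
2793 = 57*49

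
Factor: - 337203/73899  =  -543/119 = -3^1*7^( - 1 ) * 17^( - 1 )*181^1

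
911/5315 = 911/5315=0.17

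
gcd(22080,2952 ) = 24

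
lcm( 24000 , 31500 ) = 504000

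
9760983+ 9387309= 19148292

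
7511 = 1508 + 6003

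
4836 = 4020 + 816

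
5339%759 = 26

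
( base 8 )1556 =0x36e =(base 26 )17K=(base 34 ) ps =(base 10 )878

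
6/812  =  3/406=0.01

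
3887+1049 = 4936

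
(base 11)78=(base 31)2n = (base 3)10011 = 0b1010101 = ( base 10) 85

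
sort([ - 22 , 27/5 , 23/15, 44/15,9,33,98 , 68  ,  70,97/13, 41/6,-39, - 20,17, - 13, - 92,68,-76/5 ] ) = [ - 92,-39, - 22, - 20, - 76/5, - 13  ,  23/15, 44/15, 27/5,41/6,97/13,9,17,33,68, 68,70,98]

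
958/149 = 958/149 = 6.43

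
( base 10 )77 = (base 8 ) 115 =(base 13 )5c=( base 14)57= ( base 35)27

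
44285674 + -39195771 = 5089903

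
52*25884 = 1345968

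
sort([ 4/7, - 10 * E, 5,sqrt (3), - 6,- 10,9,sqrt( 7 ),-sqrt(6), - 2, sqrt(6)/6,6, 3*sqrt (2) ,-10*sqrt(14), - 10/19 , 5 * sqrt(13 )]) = [-10*sqrt( 14),- 10*E, - 10, - 6, - sqrt(6), - 2, - 10/19 , sqrt( 6)/6, 4/7,sqrt ( 3),sqrt( 7 ), 3*sqrt(2) , 5, 6, 9, 5 * sqrt(13) ]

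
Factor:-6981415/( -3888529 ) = 5^1*7^1*17^( - 1)* 173^1*1153^1*228737^( - 1)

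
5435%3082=2353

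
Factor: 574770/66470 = 147/17=3^1*7^2*17^( - 1) 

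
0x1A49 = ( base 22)djj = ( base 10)6729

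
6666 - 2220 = 4446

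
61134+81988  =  143122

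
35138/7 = 35138/7=5019.71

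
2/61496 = 1/30748=0.00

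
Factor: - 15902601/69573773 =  - 3^1*11^1*13^1*19^1*1951^1*69573773^( - 1)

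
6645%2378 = 1889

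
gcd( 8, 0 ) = 8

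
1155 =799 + 356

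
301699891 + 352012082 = 653711973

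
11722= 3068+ 8654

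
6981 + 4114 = 11095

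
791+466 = 1257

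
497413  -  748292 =  -  250879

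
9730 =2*4865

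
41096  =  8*5137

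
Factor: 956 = 2^2*239^1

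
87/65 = 1  +  22/65 = 1.34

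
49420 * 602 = 29750840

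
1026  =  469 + 557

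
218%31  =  1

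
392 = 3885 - 3493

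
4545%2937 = 1608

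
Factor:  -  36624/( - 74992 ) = 21/43 = 3^1*7^1 * 43^(- 1) 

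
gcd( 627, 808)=1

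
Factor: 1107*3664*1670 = 6773600160 = 2^5*3^3*5^1*41^1*167^1*229^1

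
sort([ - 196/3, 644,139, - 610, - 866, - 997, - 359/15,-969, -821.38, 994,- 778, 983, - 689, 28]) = [ - 997, - 969,-866, - 821.38, - 778, - 689, - 610, - 196/3,-359/15, 28,139, 644, 983,994]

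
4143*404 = 1673772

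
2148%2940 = 2148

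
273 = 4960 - 4687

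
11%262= 11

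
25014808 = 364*68722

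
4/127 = 4/127= 0.03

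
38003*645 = 24511935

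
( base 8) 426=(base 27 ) a8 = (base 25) b3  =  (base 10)278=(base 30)98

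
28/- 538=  - 1 + 255/269  =  -  0.05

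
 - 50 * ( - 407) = 20350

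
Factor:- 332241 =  - 3^1*7^1*13^1 * 1217^1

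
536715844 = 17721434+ 518994410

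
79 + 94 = 173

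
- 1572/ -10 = 786/5= 157.20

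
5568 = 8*696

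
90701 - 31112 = 59589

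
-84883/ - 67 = 1266 + 61/67=1266.91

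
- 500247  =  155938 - 656185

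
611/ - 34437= -47/2649 = -0.02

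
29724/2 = 14862 = 14862.00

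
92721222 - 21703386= 71017836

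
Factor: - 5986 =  - 2^1 *41^1*73^1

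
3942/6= 657 = 657.00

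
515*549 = 282735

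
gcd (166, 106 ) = 2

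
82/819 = 82/819=0.10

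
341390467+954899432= 1296289899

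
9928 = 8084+1844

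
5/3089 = 5/3089 = 0.00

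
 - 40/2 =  - 20  =  - 20.00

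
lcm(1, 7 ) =7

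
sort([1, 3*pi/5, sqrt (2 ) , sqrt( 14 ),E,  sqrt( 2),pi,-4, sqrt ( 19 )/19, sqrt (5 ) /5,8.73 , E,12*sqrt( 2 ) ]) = [ - 4, sqrt(19)/19 , sqrt (5)/5,  1,  sqrt(2), sqrt ( 2), 3*pi/5,  E,E,pi,sqrt( 14),8.73,  12*sqrt(2)]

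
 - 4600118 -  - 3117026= -1483092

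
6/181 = 6/181 = 0.03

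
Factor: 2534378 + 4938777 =7473155 = 5^1*29^1 * 51539^1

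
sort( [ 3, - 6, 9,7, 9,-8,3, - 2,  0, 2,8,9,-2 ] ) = [ - 8, - 6,  -  2, - 2, 0, 2,  3,3, 7, 8, 9 , 9 , 9 ] 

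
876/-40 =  - 22 + 1/10 =- 21.90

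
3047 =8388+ - 5341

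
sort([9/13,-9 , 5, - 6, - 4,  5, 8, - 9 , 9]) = [ - 9,  -  9 , - 6, - 4,9/13, 5,5, 8, 9] 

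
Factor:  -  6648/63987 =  - 2^3 * 7^( - 1)*11^( - 1 ) =-  8/77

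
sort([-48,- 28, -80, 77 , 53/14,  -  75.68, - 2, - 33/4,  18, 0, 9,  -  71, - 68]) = [ - 80, - 75.68,-71, - 68, -48  , - 28,  -  33/4,  -  2, 0,53/14,9, 18,  77] 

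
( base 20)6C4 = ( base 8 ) 5124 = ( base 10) 2644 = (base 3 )10121221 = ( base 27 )3gp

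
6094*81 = 493614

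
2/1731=2/1731  =  0.00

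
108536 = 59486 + 49050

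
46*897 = 41262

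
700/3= 700/3 = 233.33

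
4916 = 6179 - 1263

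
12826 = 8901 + 3925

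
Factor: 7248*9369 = 67906512 = 2^4*3^4 * 151^1*347^1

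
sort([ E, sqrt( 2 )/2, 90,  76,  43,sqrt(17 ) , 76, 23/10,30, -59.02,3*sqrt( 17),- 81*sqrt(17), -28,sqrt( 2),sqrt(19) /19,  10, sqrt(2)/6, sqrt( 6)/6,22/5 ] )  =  [ - 81*sqrt(17), - 59.02, - 28, sqrt(19)/19,sqrt(2)/6, sqrt( 6)/6,sqrt(2 ) /2,  sqrt(2),  23/10, E,sqrt(17 ),  22/5,10,3*sqrt ( 17), 30 , 43, 76,  76, 90]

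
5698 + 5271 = 10969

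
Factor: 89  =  89^1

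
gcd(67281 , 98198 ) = 1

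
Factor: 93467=11^1*29^1*293^1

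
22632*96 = 2172672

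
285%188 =97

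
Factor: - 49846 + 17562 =-32284 =- 2^2*7^1*1153^1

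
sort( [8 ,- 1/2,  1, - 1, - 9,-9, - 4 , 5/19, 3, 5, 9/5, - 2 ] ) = [ - 9,-9,-4, - 2, - 1, - 1/2,5/19,  1, 9/5,3,5,8] 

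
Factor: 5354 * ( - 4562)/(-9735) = 2^2*3^( - 1)*5^( - 1 )*11^( - 1)*59^( - 1 )*2281^1*2677^1 = 24424948/9735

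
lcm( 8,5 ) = 40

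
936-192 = 744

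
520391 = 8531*61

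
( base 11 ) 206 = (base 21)BH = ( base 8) 370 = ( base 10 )248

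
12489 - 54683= - 42194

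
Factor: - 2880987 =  - 3^1*960329^1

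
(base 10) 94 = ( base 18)54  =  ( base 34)2q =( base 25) 3J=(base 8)136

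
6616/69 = 6616/69= 95.88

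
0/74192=0 =0.00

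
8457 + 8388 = 16845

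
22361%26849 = 22361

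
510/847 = 510/847 = 0.60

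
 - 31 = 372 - 403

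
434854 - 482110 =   -  47256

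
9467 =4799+4668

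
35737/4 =8934 + 1/4 = 8934.25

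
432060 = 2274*190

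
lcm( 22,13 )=286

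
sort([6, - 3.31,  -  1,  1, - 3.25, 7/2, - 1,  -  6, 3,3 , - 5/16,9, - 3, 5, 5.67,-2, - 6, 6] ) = [  -  6 , - 6, - 3.31, - 3.25, - 3, - 2, - 1,-1, - 5/16, 1 , 3, 3, 7/2, 5, 5.67, 6, 6,9] 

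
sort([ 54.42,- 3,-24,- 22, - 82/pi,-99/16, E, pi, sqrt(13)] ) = [ - 82/pi,  -  24, - 22, - 99/16, - 3,E, pi , sqrt(13 ),54.42 ]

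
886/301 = 2 + 284/301=2.94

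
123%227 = 123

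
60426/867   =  20142/289= 69.70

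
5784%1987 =1810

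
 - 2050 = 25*( - 82) 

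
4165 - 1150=3015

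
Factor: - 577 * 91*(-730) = 38330110 = 2^1*5^1*7^1*13^1*73^1*577^1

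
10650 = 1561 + 9089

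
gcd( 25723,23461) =29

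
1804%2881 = 1804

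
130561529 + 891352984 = 1021914513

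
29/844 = 29/844 = 0.03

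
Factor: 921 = 3^1*307^1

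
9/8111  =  9/8111 = 0.00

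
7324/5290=1 + 1017/2645 = 1.38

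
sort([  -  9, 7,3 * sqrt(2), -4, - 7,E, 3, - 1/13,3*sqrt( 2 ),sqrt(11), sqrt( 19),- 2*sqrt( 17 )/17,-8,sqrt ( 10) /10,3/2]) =[-9, - 8,-7,-4, - 2*sqrt( 17 )/17, - 1/13 , sqrt(10) /10, 3/2,E, 3,sqrt( 11),3*sqrt( 2 ), 3*sqrt( 2), sqrt( 19), 7 ]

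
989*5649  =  5586861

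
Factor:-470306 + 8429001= 7958695= 5^1*1021^1 * 1559^1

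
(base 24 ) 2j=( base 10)67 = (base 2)1000011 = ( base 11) 61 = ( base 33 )21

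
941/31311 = 941/31311 =0.03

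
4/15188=1/3797 = 0.00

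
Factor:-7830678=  - 2^1 * 3^1*103^1* 12671^1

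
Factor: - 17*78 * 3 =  - 2^1*3^2 *13^1*17^1 = -  3978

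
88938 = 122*729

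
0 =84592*0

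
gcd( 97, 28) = 1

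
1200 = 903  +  297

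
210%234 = 210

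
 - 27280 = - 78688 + 51408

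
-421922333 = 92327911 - 514250244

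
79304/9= 79304/9  =  8811.56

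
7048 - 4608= 2440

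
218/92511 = 218/92511 = 0.00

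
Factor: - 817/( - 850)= 2^( - 1)*5^( - 2 ) * 17^(-1 ) * 19^1*43^1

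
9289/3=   3096 + 1/3 = 3096.33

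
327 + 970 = 1297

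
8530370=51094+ 8479276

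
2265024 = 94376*24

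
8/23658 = 4/11829 = 0.00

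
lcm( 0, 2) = 0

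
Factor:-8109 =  - 3^2*17^1*53^1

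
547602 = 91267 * 6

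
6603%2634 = 1335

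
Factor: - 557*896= - 499072= - 2^7*7^1*557^1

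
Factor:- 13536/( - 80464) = 2^1*3^2 *107^( -1)= 18/107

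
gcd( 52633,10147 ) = 73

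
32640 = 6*5440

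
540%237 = 66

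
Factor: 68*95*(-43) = -277780 = - 2^2*5^1*17^1 * 19^1 * 43^1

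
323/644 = 323/644 = 0.50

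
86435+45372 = 131807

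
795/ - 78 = - 265/26 = - 10.19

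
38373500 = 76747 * 500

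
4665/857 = 5 + 380/857 =5.44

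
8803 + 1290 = 10093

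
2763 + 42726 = 45489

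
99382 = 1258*79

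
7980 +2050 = 10030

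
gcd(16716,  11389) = 7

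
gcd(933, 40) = 1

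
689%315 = 59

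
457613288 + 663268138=1120881426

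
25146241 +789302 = 25935543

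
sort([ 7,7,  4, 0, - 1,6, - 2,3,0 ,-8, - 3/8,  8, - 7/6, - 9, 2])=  [ - 9, - 8, - 2 , - 7/6, - 1,-3/8,0,0,2,  3,4,6, 7, 7, 8]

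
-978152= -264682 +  - 713470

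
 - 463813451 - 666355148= - 1130168599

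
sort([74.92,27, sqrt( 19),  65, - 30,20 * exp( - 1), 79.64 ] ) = [ - 30,sqrt( 19) , 20*exp( - 1),27,  65,74.92,79.64]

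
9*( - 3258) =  - 29322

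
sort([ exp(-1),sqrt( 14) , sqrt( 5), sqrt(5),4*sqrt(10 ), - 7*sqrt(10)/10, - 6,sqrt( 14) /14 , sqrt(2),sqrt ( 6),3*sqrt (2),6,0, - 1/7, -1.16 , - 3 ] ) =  [ - 6, - 3, - 7*sqrt( 10)/10, - 1.16, - 1/7,0, sqrt( 14)/14,exp( - 1 ),  sqrt (2),sqrt(5 ), sqrt(5 ),sqrt (6 ),sqrt( 14 ),3*sqrt(2 ), 6,4 *sqrt( 10)]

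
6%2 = 0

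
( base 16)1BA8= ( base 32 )6t8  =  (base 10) 7080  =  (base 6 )52440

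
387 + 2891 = 3278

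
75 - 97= - 22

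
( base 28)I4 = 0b111111100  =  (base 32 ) FS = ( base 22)112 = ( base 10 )508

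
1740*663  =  1153620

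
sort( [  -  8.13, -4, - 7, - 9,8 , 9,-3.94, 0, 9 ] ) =[ - 9 , - 8.13,-7, - 4, - 3.94, 0, 8,9, 9]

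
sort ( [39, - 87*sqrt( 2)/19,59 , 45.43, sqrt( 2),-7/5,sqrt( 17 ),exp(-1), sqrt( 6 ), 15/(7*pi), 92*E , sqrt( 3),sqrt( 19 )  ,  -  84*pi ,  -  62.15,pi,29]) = [-84 * pi,-62.15, - 87*sqrt( 2)/19 , - 7/5, exp(-1), 15/( 7*pi ),  sqrt( 2),  sqrt( 3 ),sqrt( 6),pi, sqrt( 17 ),  sqrt (19) , 29,39,  45.43,  59, 92*E] 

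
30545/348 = 30545/348 = 87.77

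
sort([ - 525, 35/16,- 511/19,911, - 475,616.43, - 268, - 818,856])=[ - 818,-525, - 475, - 268, - 511/19,  35/16,  616.43, 856,911 ] 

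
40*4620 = 184800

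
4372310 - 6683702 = -2311392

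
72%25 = 22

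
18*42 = 756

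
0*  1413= 0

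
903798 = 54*16737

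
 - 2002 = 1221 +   -  3223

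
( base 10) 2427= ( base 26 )3F9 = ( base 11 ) 1907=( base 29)2pk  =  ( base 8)4573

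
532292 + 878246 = 1410538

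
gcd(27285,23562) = 51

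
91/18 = 5+1/18 = 5.06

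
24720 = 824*30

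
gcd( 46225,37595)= 5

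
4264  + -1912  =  2352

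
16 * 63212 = 1011392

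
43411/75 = 43411/75 = 578.81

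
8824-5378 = 3446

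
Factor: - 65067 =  - 3^1*23^2*41^1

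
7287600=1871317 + 5416283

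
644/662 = 322/331 = 0.97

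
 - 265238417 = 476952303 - 742190720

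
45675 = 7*6525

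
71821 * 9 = 646389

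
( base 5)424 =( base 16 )72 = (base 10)114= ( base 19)60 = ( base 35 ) 39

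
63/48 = 21/16 =1.31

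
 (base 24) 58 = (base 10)128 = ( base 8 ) 200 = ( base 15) 88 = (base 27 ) 4k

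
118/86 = 1 + 16/43 = 1.37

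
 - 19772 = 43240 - 63012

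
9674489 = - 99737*( - 97)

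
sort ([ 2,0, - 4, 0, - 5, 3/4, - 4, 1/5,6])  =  [- 5, - 4, - 4,0, 0,1/5, 3/4, 2,6]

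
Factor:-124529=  -124529^1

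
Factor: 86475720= 2^3 * 3^1*5^1*131^1*5501^1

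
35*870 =30450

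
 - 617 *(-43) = 26531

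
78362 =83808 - 5446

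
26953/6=4492 + 1/6 = 4492.17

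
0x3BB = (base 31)UP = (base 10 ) 955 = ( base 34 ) s3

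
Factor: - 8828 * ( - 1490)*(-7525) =-98981743000=   - 2^3*5^3* 7^1*43^1*149^1*2207^1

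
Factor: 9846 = 2^1*3^2*547^1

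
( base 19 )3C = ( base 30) 29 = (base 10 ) 69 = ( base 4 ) 1011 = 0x45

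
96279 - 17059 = 79220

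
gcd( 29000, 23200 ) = 5800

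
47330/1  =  47330  =  47330.00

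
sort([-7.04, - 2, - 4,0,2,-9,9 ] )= [-9,-7.04, - 4,-2,0,  2,9 ]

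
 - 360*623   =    -  224280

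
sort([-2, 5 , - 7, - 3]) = [-7, - 3, - 2,5]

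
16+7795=7811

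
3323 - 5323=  - 2000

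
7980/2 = 3990 =3990.00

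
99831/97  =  1029+18/97 = 1029.19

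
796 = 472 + 324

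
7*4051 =28357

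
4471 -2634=1837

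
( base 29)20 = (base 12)4a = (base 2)111010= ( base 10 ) 58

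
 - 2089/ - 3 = 696 + 1/3 = 696.33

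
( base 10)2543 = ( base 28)36N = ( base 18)7F5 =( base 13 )1208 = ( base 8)4757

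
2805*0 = 0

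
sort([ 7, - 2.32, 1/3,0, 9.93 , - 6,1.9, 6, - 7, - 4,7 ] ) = [  -  7, - 6,  -  4,  -  2.32,0, 1/3, 1.9,6, 7, 7, 9.93] 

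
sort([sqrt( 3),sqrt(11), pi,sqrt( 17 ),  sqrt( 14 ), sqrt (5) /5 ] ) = [sqrt(5)/5, sqrt(3), pi,sqrt( 11), sqrt( 14 ),sqrt ( 17) ] 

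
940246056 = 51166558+889079498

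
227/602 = 227/602  =  0.38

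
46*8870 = 408020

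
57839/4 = 14459 + 3/4 = 14459.75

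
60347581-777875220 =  - 717527639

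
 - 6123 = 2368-8491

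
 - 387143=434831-821974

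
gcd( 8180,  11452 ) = 1636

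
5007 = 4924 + 83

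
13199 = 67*197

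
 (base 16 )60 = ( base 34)2S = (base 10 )96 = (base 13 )75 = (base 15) 66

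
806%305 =196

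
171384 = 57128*3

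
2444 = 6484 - 4040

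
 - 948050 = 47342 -995392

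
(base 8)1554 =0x36c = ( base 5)12001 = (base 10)876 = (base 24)1cc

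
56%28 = 0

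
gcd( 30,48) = 6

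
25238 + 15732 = 40970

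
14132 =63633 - 49501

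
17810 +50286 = 68096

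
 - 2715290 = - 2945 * 922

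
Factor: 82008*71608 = 2^6*3^2*17^1 *67^1* 8951^1 = 5872428864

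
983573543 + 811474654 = 1795048197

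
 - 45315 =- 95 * 477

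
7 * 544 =3808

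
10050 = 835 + 9215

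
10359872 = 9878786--481086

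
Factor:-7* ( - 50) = 350 = 2^1*5^2*7^1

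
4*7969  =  31876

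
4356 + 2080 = 6436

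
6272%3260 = 3012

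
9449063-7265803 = 2183260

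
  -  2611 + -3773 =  - 6384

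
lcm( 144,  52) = 1872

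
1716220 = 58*29590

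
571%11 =10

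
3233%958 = 359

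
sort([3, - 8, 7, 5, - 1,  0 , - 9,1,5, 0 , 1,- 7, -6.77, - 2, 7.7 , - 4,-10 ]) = [-10, - 9,  -  8,  -  7, - 6.77, - 4,-2, - 1,0,0,1,1,3,5,5,7,7.7] 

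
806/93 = 26/3 = 8.67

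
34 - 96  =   - 62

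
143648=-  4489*( - 32) 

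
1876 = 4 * 469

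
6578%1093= 20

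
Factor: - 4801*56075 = - 269216075= -5^2 * 2243^1*4801^1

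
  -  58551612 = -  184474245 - -125922633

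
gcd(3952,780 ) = 52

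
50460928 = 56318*896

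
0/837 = 0 = 0.00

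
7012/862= 3506/431 = 8.13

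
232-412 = - 180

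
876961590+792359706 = 1669321296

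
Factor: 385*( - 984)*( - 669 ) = 2^3*3^2*5^1* 7^1*11^1*41^1*223^1=253443960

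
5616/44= 1404/11=127.64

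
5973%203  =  86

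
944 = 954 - 10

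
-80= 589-669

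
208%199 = 9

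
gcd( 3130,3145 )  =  5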